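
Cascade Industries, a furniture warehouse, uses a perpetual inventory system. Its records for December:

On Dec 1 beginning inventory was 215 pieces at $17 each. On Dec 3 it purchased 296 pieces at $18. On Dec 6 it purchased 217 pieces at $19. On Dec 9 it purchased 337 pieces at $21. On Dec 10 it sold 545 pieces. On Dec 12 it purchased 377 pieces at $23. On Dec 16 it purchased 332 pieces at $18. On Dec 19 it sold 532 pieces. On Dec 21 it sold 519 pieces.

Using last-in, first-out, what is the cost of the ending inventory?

Dec 10, 545 sold [LIFO — newest first]: 337 @ $21 + 208 @ $19 = $11,029
Dec 19, 532 sold [LIFO — newest first]: 332 @ $18 + 200 @ $23 = $10,576
Dec 21, 519 sold [LIFO — newest first]: 177 @ $23 + 9 @ $19 + 296 @ $18 + 37 @ $17 = $10,199
Total COGS = $11,029 + $10,576 + $10,199 = $31,804
Ending inventory: 178 @ $17 = $3,026

Ending inventory = $3,026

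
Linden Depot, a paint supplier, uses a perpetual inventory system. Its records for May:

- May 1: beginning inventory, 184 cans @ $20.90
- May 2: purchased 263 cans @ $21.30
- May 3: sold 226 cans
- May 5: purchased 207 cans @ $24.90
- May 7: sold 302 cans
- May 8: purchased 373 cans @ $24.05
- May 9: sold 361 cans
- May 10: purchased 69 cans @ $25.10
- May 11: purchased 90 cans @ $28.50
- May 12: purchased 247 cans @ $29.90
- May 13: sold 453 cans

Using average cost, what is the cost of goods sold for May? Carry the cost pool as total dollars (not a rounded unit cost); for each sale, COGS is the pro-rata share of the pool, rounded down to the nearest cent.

COGS = $32,751.64

After May 1: 184 on hand, pool $3,845.60 (≈ $20.9000 each)
After May 2: 447 on hand, pool $9,447.50 (≈ $21.1353 each)
May 3, sell 226: 226/447 × $9,447.50 → $4,776.58
After May 5: 428 on hand, pool $9,825.22 (≈ $22.9561 each)
May 7, sell 302: 302/428 × $9,825.22 → $6,932.74
After May 8: 499 on hand, pool $11,863.13 (≈ $23.7738 each)
May 9, sell 361: 361/499 × $11,863.13 → $8,582.34
After May 10: 207 on hand, pool $5,012.69 (≈ $24.2159 each)
After May 11: 297 on hand, pool $7,577.69 (≈ $25.5141 each)
After May 12: 544 on hand, pool $14,962.99 (≈ $27.5055 each)
May 13, sell 453: 453/544 × $14,962.99 → $12,459.98
Total COGS = $4,776.58 + $6,932.74 + $8,582.34 + $12,459.98 = $32,751.64
Ending inventory (cost pool remaining) = $2,503.01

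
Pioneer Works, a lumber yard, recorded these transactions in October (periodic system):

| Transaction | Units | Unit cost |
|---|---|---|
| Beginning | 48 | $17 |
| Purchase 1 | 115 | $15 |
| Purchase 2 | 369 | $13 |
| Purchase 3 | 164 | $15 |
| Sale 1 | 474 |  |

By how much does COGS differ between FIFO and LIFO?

$94

FIFO COGS: 48 @ $17 + 115 @ $15 + 311 @ $13 = $6,584
LIFO COGS: 164 @ $15 + 310 @ $13 = $6,490
Difference = |$6,584 − $6,490| = $94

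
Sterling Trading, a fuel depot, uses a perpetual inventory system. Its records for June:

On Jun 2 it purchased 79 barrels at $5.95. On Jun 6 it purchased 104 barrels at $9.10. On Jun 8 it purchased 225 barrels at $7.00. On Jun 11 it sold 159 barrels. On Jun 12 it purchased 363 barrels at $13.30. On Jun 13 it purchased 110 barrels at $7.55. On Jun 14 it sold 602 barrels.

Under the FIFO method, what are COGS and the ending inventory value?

Jun 11, 159 sold [FIFO — oldest first]: 79 @ $5.95 + 80 @ $9.10 = $1,198.05
Jun 14, 602 sold [FIFO — oldest first]: 24 @ $9.10 + 225 @ $7.00 + 353 @ $13.30 = $6,488.30
Total COGS = $1,198.05 + $6,488.30 = $7,686.35
Ending inventory: 10 @ $13.30 + 110 @ $7.55 = $963.50
Check: goods available $8,649.85 = COGS $7,686.35 + ending $963.50

COGS = $7,686.35; ending inventory = $963.50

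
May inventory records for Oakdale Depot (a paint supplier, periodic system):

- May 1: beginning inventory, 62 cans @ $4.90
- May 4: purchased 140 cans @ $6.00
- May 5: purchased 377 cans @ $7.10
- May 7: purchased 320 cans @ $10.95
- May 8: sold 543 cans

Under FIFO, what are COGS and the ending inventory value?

May 8, 543 sold [FIFO — oldest first]: 62 @ $4.90 + 140 @ $6.00 + 341 @ $7.10 = $3,564.90
Ending inventory: 36 @ $7.10 + 320 @ $10.95 = $3,759.60

COGS = $3,564.90; ending inventory = $3,759.60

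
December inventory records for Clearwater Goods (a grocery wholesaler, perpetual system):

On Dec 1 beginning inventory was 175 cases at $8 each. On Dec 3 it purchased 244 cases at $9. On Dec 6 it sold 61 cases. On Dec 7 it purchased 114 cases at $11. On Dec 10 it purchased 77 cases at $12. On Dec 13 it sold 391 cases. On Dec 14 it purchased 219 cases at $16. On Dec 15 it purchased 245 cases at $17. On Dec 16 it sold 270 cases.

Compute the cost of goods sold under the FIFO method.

COGS = $7,566

Dec 6, 61 sold [FIFO — oldest first]: 61 @ $8 = $488
Dec 13, 391 sold [FIFO — oldest first]: 114 @ $8 + 244 @ $9 + 33 @ $11 = $3,471
Dec 16, 270 sold [FIFO — oldest first]: 81 @ $11 + 77 @ $12 + 112 @ $16 = $3,607
Total COGS = $488 + $3,471 + $3,607 = $7,566
Ending inventory: 107 @ $16 + 245 @ $17 = $5,877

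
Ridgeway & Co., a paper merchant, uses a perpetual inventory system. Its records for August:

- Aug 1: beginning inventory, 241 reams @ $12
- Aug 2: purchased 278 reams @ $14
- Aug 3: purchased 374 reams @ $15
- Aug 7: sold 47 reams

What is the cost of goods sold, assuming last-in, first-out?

COGS = $705

Aug 7, 47 sold [LIFO — newest first]: 47 @ $15 = $705
Ending inventory: 241 @ $12 + 278 @ $14 + 327 @ $15 = $11,689
Check: goods available $12,394 = COGS $705 + ending $11,689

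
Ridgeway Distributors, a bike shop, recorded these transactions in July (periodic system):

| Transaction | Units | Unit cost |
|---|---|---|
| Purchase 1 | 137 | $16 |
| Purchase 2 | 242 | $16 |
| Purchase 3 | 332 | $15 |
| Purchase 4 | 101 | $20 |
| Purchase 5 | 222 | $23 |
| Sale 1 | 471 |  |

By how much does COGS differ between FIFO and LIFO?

FIFO COGS: 137 @ $16 + 242 @ $16 + 92 @ $15 = $7,444
LIFO COGS: 222 @ $23 + 101 @ $20 + 148 @ $15 = $9,346
Difference = |$7,444 − $9,346| = $1,902

$1,902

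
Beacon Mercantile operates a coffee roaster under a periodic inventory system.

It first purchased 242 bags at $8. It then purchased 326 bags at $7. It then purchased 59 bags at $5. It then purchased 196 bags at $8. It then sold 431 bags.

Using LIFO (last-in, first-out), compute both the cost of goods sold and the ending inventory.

COGS = $3,095; ending inventory = $2,986

Sale 1 (431) [LIFO — newest first]: 196 @ $8 + 59 @ $5 + 176 @ $7 = $3,095
Ending inventory: 242 @ $8 + 150 @ $7 = $2,986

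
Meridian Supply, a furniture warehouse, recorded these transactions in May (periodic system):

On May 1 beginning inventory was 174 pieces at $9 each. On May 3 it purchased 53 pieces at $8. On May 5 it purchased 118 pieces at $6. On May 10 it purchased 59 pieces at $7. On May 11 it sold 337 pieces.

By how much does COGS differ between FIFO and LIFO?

FIFO COGS: 174 @ $9 + 53 @ $8 + 110 @ $6 = $2,650
LIFO COGS: 59 @ $7 + 118 @ $6 + 53 @ $8 + 107 @ $9 = $2,508
Difference = |$2,650 − $2,508| = $142

$142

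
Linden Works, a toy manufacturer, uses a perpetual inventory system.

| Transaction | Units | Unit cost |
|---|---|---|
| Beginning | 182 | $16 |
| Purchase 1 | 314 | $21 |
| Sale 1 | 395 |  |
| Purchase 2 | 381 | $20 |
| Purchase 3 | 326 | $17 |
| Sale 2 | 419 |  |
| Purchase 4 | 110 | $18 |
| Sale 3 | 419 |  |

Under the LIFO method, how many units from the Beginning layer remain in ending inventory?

Sale 1 (395) [LIFO — newest first]: 314 @ $21 + 81 @ $16 = $7,890
Sale 2 (419) [LIFO — newest first]: 326 @ $17 + 93 @ $20 = $7,402
Sale 3 (419) [LIFO — newest first]: 110 @ $18 + 288 @ $20 + 21 @ $16 = $8,076
Total COGS = $7,890 + $7,402 + $8,076 = $23,368
Ending inventory: 80 @ $16 = $1,280

80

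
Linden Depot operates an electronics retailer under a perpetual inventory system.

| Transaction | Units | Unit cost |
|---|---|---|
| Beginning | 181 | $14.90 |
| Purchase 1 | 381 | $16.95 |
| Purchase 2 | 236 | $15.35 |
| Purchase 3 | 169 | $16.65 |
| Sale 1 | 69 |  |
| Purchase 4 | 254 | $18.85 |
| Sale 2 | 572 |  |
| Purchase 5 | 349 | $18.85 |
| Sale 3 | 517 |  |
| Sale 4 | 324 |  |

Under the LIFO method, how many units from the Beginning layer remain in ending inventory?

88

Sale 1 (69) [LIFO — newest first]: 69 @ $16.65 = $1,148.85
Sale 2 (572) [LIFO — newest first]: 254 @ $18.85 + 100 @ $16.65 + 218 @ $15.35 = $9,799.20
Sale 3 (517) [LIFO — newest first]: 349 @ $18.85 + 18 @ $15.35 + 150 @ $16.95 = $9,397.45
Sale 4 (324) [LIFO — newest first]: 231 @ $16.95 + 93 @ $14.90 = $5,301.15
Total COGS = $1,148.85 + $9,799.20 + $9,397.45 + $5,301.15 = $25,646.65
Ending inventory: 88 @ $14.90 = $1,311.20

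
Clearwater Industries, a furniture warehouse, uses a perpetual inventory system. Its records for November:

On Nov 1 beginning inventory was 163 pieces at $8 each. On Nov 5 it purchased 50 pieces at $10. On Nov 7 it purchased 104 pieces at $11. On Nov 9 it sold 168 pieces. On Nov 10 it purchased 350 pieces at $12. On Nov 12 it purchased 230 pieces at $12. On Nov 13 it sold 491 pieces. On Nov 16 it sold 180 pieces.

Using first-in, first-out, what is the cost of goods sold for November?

COGS = $9,212

Nov 9, 168 sold [FIFO — oldest first]: 163 @ $8 + 5 @ $10 = $1,354
Nov 13, 491 sold [FIFO — oldest first]: 45 @ $10 + 104 @ $11 + 342 @ $12 = $5,698
Nov 16, 180 sold [FIFO — oldest first]: 8 @ $12 + 172 @ $12 = $2,160
Total COGS = $1,354 + $5,698 + $2,160 = $9,212
Ending inventory: 58 @ $12 = $696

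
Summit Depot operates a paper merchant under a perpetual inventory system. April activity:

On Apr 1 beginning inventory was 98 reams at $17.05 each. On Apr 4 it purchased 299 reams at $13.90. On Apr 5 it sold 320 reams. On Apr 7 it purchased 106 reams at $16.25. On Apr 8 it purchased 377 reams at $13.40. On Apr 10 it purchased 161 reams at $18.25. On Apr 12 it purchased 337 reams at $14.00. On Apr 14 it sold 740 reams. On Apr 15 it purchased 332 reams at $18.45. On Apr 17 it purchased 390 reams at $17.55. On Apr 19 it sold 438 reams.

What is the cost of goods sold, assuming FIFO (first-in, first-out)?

Apr 5, 320 sold [FIFO — oldest first]: 98 @ $17.05 + 222 @ $13.90 = $4,756.70
Apr 14, 740 sold [FIFO — oldest first]: 77 @ $13.90 + 106 @ $16.25 + 377 @ $13.40 + 161 @ $18.25 + 19 @ $14.00 = $11,048.85
Apr 19, 438 sold [FIFO — oldest first]: 318 @ $14.00 + 120 @ $18.45 = $6,666.00
Total COGS = $4,756.70 + $11,048.85 + $6,666.00 = $22,471.55
Ending inventory: 212 @ $18.45 + 390 @ $17.55 = $10,755.90
Check: goods available $33,227.45 = COGS $22,471.55 + ending $10,755.90

COGS = $22,471.55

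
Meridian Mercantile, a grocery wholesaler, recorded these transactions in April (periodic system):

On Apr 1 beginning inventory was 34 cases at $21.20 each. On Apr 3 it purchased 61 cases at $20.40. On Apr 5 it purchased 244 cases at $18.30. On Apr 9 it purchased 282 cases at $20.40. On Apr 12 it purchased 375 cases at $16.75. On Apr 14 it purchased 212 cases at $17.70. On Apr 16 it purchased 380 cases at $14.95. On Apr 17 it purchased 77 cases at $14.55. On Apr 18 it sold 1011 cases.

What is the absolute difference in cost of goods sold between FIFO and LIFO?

$2,447.70

FIFO COGS: 34 @ $21.20 + 61 @ $20.40 + 244 @ $18.30 + 282 @ $20.40 + 375 @ $16.75 + 15 @ $17.70 = $18,729.95
LIFO COGS: 77 @ $14.55 + 380 @ $14.95 + 212 @ $17.70 + 342 @ $16.75 = $16,282.25
Difference = |$18,729.95 − $16,282.25| = $2,447.70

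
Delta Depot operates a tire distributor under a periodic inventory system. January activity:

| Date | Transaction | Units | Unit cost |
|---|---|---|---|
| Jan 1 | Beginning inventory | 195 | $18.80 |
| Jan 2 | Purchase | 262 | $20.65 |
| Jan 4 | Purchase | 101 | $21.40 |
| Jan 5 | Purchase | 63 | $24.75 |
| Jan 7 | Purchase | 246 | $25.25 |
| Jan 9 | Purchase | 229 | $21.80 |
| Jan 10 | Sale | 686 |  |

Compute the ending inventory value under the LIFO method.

Ending inventory = $8,105.75

Jan 10, 686 sold [LIFO — newest first]: 229 @ $21.80 + 246 @ $25.25 + 63 @ $24.75 + 101 @ $21.40 + 47 @ $20.65 = $15,894.90
Ending inventory: 195 @ $18.80 + 215 @ $20.65 = $8,105.75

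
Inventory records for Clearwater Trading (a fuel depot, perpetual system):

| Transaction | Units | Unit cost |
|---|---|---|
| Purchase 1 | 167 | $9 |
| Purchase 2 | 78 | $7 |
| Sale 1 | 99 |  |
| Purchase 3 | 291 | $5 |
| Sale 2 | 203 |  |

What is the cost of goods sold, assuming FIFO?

COGS = $2,334

Sale 1 (99) [FIFO — oldest first]: 99 @ $9 = $891
Sale 2 (203) [FIFO — oldest first]: 68 @ $9 + 78 @ $7 + 57 @ $5 = $1,443
Total COGS = $891 + $1,443 = $2,334
Ending inventory: 234 @ $5 = $1,170
Check: goods available $3,504 = COGS $2,334 + ending $1,170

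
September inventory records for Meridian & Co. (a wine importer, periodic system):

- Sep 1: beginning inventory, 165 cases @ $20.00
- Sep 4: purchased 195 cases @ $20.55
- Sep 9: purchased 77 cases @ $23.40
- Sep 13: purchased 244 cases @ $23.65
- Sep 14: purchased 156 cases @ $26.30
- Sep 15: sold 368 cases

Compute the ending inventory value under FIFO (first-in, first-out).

Sep 15, 368 sold [FIFO — oldest first]: 165 @ $20.00 + 195 @ $20.55 + 8 @ $23.40 = $7,494.45
Ending inventory: 69 @ $23.40 + 244 @ $23.65 + 156 @ $26.30 = $11,488.00

Ending inventory = $11,488.00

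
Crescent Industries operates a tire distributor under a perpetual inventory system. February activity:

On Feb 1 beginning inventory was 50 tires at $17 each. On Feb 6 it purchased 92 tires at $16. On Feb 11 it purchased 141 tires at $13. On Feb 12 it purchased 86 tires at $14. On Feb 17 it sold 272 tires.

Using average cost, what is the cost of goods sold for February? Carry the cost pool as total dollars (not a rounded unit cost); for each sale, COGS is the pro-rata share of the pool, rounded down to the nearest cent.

After Feb 1: 50 on hand, pool $850.00 (≈ $17.0000 each)
After Feb 6: 142 on hand, pool $2,322.00 (≈ $16.3521 each)
After Feb 11: 283 on hand, pool $4,155.00 (≈ $14.6820 each)
After Feb 12: 369 on hand, pool $5,359.00 (≈ $14.5230 each)
Feb 17, sell 272: 272/369 × $5,359.00 → $3,950.26
Ending inventory (cost pool remaining) = $1,408.74

COGS = $3,950.26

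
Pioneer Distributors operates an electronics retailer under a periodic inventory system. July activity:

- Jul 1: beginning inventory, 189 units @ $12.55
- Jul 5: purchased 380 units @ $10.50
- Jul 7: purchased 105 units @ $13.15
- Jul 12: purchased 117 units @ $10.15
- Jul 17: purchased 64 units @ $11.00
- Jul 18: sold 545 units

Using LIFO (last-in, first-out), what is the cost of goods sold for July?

COGS = $5,991.80

Jul 18, 545 sold [LIFO — newest first]: 64 @ $11.00 + 117 @ $10.15 + 105 @ $13.15 + 259 @ $10.50 = $5,991.80
Ending inventory: 189 @ $12.55 + 121 @ $10.50 = $3,642.45
Check: goods available $9,634.25 = COGS $5,991.80 + ending $3,642.45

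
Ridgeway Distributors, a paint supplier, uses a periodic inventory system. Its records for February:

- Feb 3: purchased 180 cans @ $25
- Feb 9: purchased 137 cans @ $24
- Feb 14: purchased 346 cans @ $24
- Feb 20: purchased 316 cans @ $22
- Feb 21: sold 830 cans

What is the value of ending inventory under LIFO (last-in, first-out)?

Feb 21, 830 sold [LIFO — newest first]: 316 @ $22 + 346 @ $24 + 137 @ $24 + 31 @ $25 = $19,319
Ending inventory: 149 @ $25 = $3,725

Ending inventory = $3,725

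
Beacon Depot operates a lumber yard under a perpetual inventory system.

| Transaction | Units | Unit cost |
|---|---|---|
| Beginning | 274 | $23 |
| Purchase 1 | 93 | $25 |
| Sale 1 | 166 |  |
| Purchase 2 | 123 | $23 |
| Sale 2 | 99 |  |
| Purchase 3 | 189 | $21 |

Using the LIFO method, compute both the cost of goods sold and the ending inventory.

COGS = $6,281; ending inventory = $9,144

Sale 1 (166) [LIFO — newest first]: 93 @ $25 + 73 @ $23 = $4,004
Sale 2 (99) [LIFO — newest first]: 99 @ $23 = $2,277
Total COGS = $4,004 + $2,277 = $6,281
Ending inventory: 201 @ $23 + 24 @ $23 + 189 @ $21 = $9,144
Check: goods available $15,425 = COGS $6,281 + ending $9,144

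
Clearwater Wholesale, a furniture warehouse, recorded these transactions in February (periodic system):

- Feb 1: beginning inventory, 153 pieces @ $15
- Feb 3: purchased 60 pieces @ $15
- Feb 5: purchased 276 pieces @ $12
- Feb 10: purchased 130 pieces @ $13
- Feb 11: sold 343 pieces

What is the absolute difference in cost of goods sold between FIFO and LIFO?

FIFO COGS: 153 @ $15 + 60 @ $15 + 130 @ $12 = $4,755
LIFO COGS: 130 @ $13 + 213 @ $12 = $4,246
Difference = |$4,755 − $4,246| = $509

$509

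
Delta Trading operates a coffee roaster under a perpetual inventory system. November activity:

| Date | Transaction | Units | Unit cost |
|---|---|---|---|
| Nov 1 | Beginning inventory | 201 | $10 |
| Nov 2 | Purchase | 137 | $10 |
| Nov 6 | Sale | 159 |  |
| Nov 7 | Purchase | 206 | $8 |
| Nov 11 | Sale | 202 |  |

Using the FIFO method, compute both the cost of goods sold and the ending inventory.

COGS = $3,564; ending inventory = $1,464

Nov 6, 159 sold [FIFO — oldest first]: 159 @ $10 = $1,590
Nov 11, 202 sold [FIFO — oldest first]: 42 @ $10 + 137 @ $10 + 23 @ $8 = $1,974
Total COGS = $1,590 + $1,974 = $3,564
Ending inventory: 183 @ $8 = $1,464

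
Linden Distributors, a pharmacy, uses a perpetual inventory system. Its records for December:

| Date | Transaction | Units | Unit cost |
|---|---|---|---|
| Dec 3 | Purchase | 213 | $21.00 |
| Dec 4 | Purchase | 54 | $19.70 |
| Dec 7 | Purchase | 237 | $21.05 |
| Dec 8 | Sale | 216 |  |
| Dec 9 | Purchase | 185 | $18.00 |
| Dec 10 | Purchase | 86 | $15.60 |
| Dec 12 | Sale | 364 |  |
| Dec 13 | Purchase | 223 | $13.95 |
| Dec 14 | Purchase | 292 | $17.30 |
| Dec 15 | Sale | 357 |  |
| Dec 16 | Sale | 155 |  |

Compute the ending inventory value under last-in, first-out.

Ending inventory = $4,136.85

Dec 8, 216 sold [LIFO — newest first]: 216 @ $21.05 = $4,546.80
Dec 12, 364 sold [LIFO — newest first]: 86 @ $15.60 + 185 @ $18.00 + 21 @ $21.05 + 54 @ $19.70 + 18 @ $21.00 = $6,555.45
Dec 15, 357 sold [LIFO — newest first]: 292 @ $17.30 + 65 @ $13.95 = $5,958.35
Dec 16, 155 sold [LIFO — newest first]: 155 @ $13.95 = $2,162.25
Total COGS = $4,546.80 + $6,555.45 + $5,958.35 + $2,162.25 = $19,222.85
Ending inventory: 195 @ $21.00 + 3 @ $13.95 = $4,136.85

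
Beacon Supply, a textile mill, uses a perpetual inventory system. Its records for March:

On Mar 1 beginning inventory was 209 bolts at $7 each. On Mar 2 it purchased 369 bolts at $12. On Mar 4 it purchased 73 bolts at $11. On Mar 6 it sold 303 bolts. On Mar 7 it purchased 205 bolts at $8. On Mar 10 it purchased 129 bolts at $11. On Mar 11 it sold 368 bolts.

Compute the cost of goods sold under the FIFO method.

Mar 6, 303 sold [FIFO — oldest first]: 209 @ $7 + 94 @ $12 = $2,591
Mar 11, 368 sold [FIFO — oldest first]: 275 @ $12 + 73 @ $11 + 20 @ $8 = $4,263
Total COGS = $2,591 + $4,263 = $6,854
Ending inventory: 185 @ $8 + 129 @ $11 = $2,899

COGS = $6,854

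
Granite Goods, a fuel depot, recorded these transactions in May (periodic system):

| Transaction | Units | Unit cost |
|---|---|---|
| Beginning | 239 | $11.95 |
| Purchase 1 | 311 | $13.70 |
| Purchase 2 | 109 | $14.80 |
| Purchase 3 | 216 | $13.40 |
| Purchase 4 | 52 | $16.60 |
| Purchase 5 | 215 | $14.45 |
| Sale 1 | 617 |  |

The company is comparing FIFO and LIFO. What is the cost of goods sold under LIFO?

COGS = $8,820.05

FIFO COGS: 239 @ $11.95 + 311 @ $13.70 + 67 @ $14.80 = $8,108.35
LIFO COGS: 215 @ $14.45 + 52 @ $16.60 + 216 @ $13.40 + 109 @ $14.80 + 25 @ $13.70 = $8,820.05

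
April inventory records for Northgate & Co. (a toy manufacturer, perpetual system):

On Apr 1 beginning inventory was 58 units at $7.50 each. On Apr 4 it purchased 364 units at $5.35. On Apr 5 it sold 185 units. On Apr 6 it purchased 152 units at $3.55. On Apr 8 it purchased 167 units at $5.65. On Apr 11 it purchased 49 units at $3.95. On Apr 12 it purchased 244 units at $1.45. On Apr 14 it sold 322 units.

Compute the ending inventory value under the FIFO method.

Ending inventory = $1,728.75

Apr 5, 185 sold [FIFO — oldest first]: 58 @ $7.50 + 127 @ $5.35 = $1,114.45
Apr 14, 322 sold [FIFO — oldest first]: 237 @ $5.35 + 85 @ $3.55 = $1,569.70
Total COGS = $1,114.45 + $1,569.70 = $2,684.15
Ending inventory: 67 @ $3.55 + 167 @ $5.65 + 49 @ $3.95 + 244 @ $1.45 = $1,728.75
Check: goods available $4,412.90 = COGS $2,684.15 + ending $1,728.75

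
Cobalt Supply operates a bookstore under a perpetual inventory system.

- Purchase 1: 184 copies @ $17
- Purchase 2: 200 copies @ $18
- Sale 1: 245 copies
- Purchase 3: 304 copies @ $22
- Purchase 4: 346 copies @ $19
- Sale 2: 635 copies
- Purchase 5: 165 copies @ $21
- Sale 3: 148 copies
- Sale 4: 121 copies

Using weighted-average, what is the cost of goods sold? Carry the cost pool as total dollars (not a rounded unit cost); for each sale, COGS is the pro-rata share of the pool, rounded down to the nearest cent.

After Purchase 1: 184 on hand, pool $3,128.00 (≈ $17.0000 each)
After Purchase 2: 384 on hand, pool $6,728.00 (≈ $17.5208 each)
Sale 1, sell 245: 245/384 × $6,728.00 → $4,292.60
After Purchase 3: 443 on hand, pool $9,123.40 (≈ $20.5946 each)
After Purchase 4: 789 on hand, pool $15,697.40 (≈ $19.8953 each)
Sale 2, sell 635: 635/789 × $15,697.40 → $12,633.52
After Purchase 5: 319 on hand, pool $6,528.88 (≈ $20.4667 each)
Sale 3, sell 148: 148/319 × $6,528.88 → $3,029.07
Sale 4, sell 121: 121/171 × $3,499.81 → $2,476.47
Total COGS = $4,292.60 + $12,633.52 + $3,029.07 + $2,476.47 = $22,431.66
Ending inventory (cost pool remaining) = $1,023.34
Check: goods available $23,455.00 = COGS $22,431.66 + ending $1,023.34

COGS = $22,431.66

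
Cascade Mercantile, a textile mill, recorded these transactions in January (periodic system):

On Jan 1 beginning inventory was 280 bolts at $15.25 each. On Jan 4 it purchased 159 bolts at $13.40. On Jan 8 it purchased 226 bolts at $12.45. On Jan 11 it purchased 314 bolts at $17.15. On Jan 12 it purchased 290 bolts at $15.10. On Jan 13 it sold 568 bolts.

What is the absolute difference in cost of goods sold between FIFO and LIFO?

$1,140.05

FIFO COGS: 280 @ $15.25 + 159 @ $13.40 + 129 @ $12.45 = $8,006.65
LIFO COGS: 290 @ $15.10 + 278 @ $17.15 = $9,146.70
Difference = |$8,006.65 − $9,146.70| = $1,140.05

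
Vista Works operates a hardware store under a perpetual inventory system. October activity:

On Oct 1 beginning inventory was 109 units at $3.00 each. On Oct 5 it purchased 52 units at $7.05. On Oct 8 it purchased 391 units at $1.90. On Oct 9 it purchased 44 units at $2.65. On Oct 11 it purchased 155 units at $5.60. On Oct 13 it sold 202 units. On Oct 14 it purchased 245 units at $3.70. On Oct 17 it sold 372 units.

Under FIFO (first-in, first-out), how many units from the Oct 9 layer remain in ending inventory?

Oct 13, 202 sold [FIFO — oldest first]: 109 @ $3.00 + 52 @ $7.05 + 41 @ $1.90 = $771.50
Oct 17, 372 sold [FIFO — oldest first]: 350 @ $1.90 + 22 @ $2.65 = $723.30
Total COGS = $771.50 + $723.30 = $1,494.80
Ending inventory: 22 @ $2.65 + 155 @ $5.60 + 245 @ $3.70 = $1,832.80

22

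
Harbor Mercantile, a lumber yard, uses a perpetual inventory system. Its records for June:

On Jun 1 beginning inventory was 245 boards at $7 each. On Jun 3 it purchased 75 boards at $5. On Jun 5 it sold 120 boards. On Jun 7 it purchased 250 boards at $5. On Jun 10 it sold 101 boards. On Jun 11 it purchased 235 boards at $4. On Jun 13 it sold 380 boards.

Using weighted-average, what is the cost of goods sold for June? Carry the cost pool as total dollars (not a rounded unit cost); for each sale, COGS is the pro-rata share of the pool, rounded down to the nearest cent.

After Jun 1: 245 on hand, pool $1,715.00 (≈ $7.0000 each)
After Jun 3: 320 on hand, pool $2,090.00 (≈ $6.5312 each)
Jun 5, sell 120: 120/320 × $2,090.00 → $783.75
After Jun 7: 450 on hand, pool $2,556.25 (≈ $5.6806 each)
Jun 10, sell 101: 101/450 × $2,556.25 → $573.73
After Jun 11: 584 on hand, pool $2,922.52 (≈ $5.0043 each)
Jun 13, sell 380: 380/584 × $2,922.52 → $1,901.63
Total COGS = $783.75 + $573.73 + $1,901.63 = $3,259.11
Ending inventory (cost pool remaining) = $1,020.89

COGS = $3,259.11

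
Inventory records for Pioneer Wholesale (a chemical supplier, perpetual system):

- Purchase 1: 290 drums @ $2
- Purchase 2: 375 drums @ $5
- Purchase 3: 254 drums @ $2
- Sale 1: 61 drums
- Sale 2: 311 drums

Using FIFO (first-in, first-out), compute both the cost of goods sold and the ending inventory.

Sale 1 (61) [FIFO — oldest first]: 61 @ $2 = $122
Sale 2 (311) [FIFO — oldest first]: 229 @ $2 + 82 @ $5 = $868
Total COGS = $122 + $868 = $990
Ending inventory: 293 @ $5 + 254 @ $2 = $1,973
Check: goods available $2,963 = COGS $990 + ending $1,973

COGS = $990; ending inventory = $1,973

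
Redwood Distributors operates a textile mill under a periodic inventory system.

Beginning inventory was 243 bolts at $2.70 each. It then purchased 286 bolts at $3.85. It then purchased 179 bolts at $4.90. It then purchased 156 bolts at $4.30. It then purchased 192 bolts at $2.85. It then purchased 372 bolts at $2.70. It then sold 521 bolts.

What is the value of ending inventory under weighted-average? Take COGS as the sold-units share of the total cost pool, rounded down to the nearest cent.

Sale 1, sell 521: 521/1428 × $4,856.70 → $1,771.94
Ending inventory (cost pool remaining) = $3,084.76
Check: goods available $4,856.70 = COGS $1,771.94 + ending $3,084.76

Ending inventory = $3,084.76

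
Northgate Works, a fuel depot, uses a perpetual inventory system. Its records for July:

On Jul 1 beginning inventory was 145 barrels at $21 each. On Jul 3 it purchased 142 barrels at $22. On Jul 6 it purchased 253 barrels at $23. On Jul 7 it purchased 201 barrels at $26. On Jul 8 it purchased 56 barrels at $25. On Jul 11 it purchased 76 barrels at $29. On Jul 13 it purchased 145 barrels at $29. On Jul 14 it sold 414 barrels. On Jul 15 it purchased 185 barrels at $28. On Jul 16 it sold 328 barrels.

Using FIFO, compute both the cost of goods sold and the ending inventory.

COGS = $17,239; ending inventory = $12,964

Jul 14, 414 sold [FIFO — oldest first]: 145 @ $21 + 142 @ $22 + 127 @ $23 = $9,090
Jul 16, 328 sold [FIFO — oldest first]: 126 @ $23 + 201 @ $26 + 1 @ $25 = $8,149
Total COGS = $9,090 + $8,149 = $17,239
Ending inventory: 55 @ $25 + 76 @ $29 + 145 @ $29 + 185 @ $28 = $12,964
Check: goods available $30,203 = COGS $17,239 + ending $12,964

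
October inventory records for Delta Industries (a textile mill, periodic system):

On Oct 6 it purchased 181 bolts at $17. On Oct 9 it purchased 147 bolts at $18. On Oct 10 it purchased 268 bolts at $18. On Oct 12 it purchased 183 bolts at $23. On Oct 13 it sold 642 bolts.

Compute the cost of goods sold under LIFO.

COGS = $12,427

Oct 13, 642 sold [LIFO — newest first]: 183 @ $23 + 268 @ $18 + 147 @ $18 + 44 @ $17 = $12,427
Ending inventory: 137 @ $17 = $2,329
Check: goods available $14,756 = COGS $12,427 + ending $2,329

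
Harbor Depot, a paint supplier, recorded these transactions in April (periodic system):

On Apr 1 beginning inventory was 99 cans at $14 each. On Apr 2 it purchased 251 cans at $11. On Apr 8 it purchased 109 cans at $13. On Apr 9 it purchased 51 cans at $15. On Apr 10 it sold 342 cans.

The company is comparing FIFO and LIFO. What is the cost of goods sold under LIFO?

FIFO COGS: 99 @ $14 + 243 @ $11 = $4,059
LIFO COGS: 51 @ $15 + 109 @ $13 + 182 @ $11 = $4,184

COGS = $4,184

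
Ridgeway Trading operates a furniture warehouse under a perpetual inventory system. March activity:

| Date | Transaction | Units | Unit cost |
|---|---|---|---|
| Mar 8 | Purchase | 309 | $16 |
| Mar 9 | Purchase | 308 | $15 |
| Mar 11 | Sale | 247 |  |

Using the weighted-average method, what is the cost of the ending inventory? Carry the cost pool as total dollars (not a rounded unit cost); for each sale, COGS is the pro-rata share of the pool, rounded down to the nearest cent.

After Mar 8: 309 on hand, pool $4,944.00 (≈ $16.0000 each)
After Mar 9: 617 on hand, pool $9,564.00 (≈ $15.5008 each)
Mar 11, sell 247: 247/617 × $9,564.00 → $3,828.70
Ending inventory (cost pool remaining) = $5,735.30
Check: goods available $9,564.00 = COGS $3,828.70 + ending $5,735.30

Ending inventory = $5,735.30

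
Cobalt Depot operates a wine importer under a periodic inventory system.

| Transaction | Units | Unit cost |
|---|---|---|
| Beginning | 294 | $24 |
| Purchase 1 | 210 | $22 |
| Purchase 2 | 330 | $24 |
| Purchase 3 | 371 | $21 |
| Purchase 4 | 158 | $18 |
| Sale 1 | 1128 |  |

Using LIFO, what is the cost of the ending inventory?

Ending inventory = $5,640

Sale 1 (1128) [LIFO — newest first]: 158 @ $18 + 371 @ $21 + 330 @ $24 + 210 @ $22 + 59 @ $24 = $24,591
Ending inventory: 235 @ $24 = $5,640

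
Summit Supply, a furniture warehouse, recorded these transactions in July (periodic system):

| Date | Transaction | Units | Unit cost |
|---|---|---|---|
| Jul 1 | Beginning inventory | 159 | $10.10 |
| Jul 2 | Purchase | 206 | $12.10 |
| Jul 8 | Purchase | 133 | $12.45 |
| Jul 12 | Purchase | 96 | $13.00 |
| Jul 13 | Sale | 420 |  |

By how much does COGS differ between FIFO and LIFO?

FIFO COGS: 159 @ $10.10 + 206 @ $12.10 + 55 @ $12.45 = $4,783.25
LIFO COGS: 96 @ $13.00 + 133 @ $12.45 + 191 @ $12.10 = $5,214.95
Difference = |$4,783.25 − $5,214.95| = $431.70

$431.70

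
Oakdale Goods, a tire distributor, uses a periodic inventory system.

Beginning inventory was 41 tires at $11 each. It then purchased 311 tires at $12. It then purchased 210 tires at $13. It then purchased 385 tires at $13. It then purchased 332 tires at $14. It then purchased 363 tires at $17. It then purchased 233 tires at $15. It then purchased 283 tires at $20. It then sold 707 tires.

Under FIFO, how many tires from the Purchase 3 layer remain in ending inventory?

240

Sale 1 (707) [FIFO — oldest first]: 41 @ $11 + 311 @ $12 + 210 @ $13 + 145 @ $13 = $8,798
Ending inventory: 240 @ $13 + 332 @ $14 + 363 @ $17 + 233 @ $15 + 283 @ $20 = $23,094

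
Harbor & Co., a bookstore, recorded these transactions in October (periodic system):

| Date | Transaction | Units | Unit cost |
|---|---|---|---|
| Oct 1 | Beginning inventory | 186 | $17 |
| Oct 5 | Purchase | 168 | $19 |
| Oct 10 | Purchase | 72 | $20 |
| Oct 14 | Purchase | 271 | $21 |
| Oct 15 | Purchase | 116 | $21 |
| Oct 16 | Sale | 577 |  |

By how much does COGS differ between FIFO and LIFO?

$844

FIFO COGS: 186 @ $17 + 168 @ $19 + 72 @ $20 + 151 @ $21 = $10,965
LIFO COGS: 116 @ $21 + 271 @ $21 + 72 @ $20 + 118 @ $19 = $11,809
Difference = |$10,965 − $11,809| = $844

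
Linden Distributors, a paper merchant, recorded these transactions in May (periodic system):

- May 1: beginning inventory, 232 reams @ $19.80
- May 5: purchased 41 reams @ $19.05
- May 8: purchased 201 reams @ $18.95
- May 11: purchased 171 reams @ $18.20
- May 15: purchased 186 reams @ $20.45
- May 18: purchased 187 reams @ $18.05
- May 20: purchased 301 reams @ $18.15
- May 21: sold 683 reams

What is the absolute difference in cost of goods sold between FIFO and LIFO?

FIFO COGS: 232 @ $19.80 + 41 @ $19.05 + 201 @ $18.95 + 171 @ $18.20 + 38 @ $20.45 = $13,072.90
LIFO COGS: 301 @ $18.15 + 187 @ $18.05 + 186 @ $20.45 + 9 @ $18.20 = $12,806.00
Difference = |$13,072.90 − $12,806.00| = $266.90

$266.90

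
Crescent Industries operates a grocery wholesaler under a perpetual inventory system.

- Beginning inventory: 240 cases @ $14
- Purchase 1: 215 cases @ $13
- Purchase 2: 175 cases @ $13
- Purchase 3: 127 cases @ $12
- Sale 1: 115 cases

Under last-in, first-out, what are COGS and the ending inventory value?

COGS = $1,380; ending inventory = $8,574

Sale 1 (115) [LIFO — newest first]: 115 @ $12 = $1,380
Ending inventory: 240 @ $14 + 215 @ $13 + 175 @ $13 + 12 @ $12 = $8,574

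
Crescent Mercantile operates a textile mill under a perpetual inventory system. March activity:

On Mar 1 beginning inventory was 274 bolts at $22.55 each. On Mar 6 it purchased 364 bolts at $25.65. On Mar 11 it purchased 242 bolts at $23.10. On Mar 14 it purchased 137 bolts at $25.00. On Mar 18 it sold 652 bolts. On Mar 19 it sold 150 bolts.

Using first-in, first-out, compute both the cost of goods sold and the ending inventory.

Mar 18, 652 sold [FIFO — oldest first]: 274 @ $22.55 + 364 @ $25.65 + 14 @ $23.10 = $15,838.70
Mar 19, 150 sold [FIFO — oldest first]: 150 @ $23.10 = $3,465.00
Total COGS = $15,838.70 + $3,465.00 = $19,303.70
Ending inventory: 78 @ $23.10 + 137 @ $25.00 = $5,226.80

COGS = $19,303.70; ending inventory = $5,226.80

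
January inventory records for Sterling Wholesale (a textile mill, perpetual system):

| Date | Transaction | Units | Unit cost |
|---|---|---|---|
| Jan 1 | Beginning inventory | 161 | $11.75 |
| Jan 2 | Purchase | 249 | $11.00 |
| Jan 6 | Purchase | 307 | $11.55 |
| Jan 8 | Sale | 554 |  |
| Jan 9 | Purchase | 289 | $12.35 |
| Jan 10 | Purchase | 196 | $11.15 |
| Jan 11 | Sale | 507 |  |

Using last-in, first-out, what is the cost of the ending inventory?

Jan 8, 554 sold [LIFO — newest first]: 307 @ $11.55 + 247 @ $11.00 = $6,262.85
Jan 11, 507 sold [LIFO — newest first]: 196 @ $11.15 + 289 @ $12.35 + 2 @ $11.00 + 20 @ $11.75 = $6,011.55
Total COGS = $6,262.85 + $6,011.55 = $12,274.40
Ending inventory: 141 @ $11.75 = $1,656.75

Ending inventory = $1,656.75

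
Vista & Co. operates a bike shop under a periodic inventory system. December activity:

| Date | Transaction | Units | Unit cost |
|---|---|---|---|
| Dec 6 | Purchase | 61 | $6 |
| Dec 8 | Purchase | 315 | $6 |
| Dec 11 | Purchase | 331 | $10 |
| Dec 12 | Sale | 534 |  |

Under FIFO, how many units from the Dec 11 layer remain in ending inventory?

Dec 12, 534 sold [FIFO — oldest first]: 61 @ $6 + 315 @ $6 + 158 @ $10 = $3,836
Ending inventory: 173 @ $10 = $1,730
Check: goods available $5,566 = COGS $3,836 + ending $1,730

173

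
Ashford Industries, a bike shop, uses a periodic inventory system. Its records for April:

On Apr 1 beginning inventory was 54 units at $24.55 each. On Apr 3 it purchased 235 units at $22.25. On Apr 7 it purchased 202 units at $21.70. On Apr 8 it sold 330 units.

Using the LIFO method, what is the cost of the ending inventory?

Apr 8, 330 sold [LIFO — newest first]: 202 @ $21.70 + 128 @ $22.25 = $7,231.40
Ending inventory: 54 @ $24.55 + 107 @ $22.25 = $3,706.45

Ending inventory = $3,706.45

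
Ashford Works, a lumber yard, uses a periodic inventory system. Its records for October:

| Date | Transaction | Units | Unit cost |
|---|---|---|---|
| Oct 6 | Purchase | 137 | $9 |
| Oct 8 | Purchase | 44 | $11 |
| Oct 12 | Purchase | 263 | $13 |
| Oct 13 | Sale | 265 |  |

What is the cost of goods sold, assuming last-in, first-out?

COGS = $3,441

Oct 13, 265 sold [LIFO — newest first]: 263 @ $13 + 2 @ $11 = $3,441
Ending inventory: 137 @ $9 + 42 @ $11 = $1,695
Check: goods available $5,136 = COGS $3,441 + ending $1,695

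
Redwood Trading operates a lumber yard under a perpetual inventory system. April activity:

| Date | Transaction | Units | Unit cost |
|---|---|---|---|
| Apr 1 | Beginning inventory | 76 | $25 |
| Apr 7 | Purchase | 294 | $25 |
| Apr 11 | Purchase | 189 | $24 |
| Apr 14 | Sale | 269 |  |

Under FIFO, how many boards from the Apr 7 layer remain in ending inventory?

Apr 14, 269 sold [FIFO — oldest first]: 76 @ $25 + 193 @ $25 = $6,725
Ending inventory: 101 @ $25 + 189 @ $24 = $7,061

101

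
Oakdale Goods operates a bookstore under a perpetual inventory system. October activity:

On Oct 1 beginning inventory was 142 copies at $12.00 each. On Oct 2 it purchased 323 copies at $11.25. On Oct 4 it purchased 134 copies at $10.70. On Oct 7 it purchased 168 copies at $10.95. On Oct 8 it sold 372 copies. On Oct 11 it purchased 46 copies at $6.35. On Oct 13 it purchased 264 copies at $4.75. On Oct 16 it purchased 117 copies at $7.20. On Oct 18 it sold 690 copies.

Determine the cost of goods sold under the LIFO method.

COGS = $9,415.65

Oct 8, 372 sold [LIFO — newest first]: 168 @ $10.95 + 134 @ $10.70 + 70 @ $11.25 = $4,060.90
Oct 18, 690 sold [LIFO — newest first]: 117 @ $7.20 + 264 @ $4.75 + 46 @ $6.35 + 253 @ $11.25 + 10 @ $12.00 = $5,354.75
Total COGS = $4,060.90 + $5,354.75 = $9,415.65
Ending inventory: 132 @ $12.00 = $1,584.00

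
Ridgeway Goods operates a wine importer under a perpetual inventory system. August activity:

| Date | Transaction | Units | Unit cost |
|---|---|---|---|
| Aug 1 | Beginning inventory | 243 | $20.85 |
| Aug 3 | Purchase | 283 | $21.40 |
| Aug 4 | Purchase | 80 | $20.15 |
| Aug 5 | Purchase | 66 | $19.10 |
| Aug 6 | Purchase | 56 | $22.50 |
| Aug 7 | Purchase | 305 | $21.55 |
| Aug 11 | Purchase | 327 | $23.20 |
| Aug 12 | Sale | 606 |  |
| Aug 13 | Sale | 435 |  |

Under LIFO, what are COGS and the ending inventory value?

Aug 12, 606 sold [LIFO — newest first]: 327 @ $23.20 + 279 @ $21.55 = $13,598.85
Aug 13, 435 sold [LIFO — newest first]: 26 @ $21.55 + 56 @ $22.50 + 66 @ $19.10 + 80 @ $20.15 + 207 @ $21.40 = $9,122.70
Total COGS = $13,598.85 + $9,122.70 = $22,721.55
Ending inventory: 243 @ $20.85 + 76 @ $21.40 = $6,692.95

COGS = $22,721.55; ending inventory = $6,692.95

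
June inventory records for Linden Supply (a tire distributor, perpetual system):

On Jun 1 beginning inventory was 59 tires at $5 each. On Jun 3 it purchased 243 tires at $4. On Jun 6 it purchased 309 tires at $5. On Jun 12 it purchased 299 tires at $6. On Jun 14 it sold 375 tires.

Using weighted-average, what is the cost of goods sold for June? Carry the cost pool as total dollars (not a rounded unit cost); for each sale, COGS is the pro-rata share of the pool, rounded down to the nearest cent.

After Jun 1: 59 on hand, pool $295.00 (≈ $5.0000 each)
After Jun 3: 302 on hand, pool $1,267.00 (≈ $4.1954 each)
After Jun 6: 611 on hand, pool $2,812.00 (≈ $4.6023 each)
After Jun 12: 910 on hand, pool $4,606.00 (≈ $5.0615 each)
Jun 14, sell 375: 375/910 × $4,606.00 → $1,898.07
Ending inventory (cost pool remaining) = $2,707.93

COGS = $1,898.07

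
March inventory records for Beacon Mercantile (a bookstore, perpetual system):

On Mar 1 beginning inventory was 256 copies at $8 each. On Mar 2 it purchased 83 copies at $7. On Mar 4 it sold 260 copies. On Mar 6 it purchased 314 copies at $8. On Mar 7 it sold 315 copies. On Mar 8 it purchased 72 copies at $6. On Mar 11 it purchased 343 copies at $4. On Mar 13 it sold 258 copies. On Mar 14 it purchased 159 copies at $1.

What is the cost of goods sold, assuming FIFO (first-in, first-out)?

Mar 4, 260 sold [FIFO — oldest first]: 256 @ $8 + 4 @ $7 = $2,076
Mar 7, 315 sold [FIFO — oldest first]: 79 @ $7 + 236 @ $8 = $2,441
Mar 13, 258 sold [FIFO — oldest first]: 78 @ $8 + 72 @ $6 + 108 @ $4 = $1,488
Total COGS = $2,076 + $2,441 + $1,488 = $6,005
Ending inventory: 235 @ $4 + 159 @ $1 = $1,099
Check: goods available $7,104 = COGS $6,005 + ending $1,099

COGS = $6,005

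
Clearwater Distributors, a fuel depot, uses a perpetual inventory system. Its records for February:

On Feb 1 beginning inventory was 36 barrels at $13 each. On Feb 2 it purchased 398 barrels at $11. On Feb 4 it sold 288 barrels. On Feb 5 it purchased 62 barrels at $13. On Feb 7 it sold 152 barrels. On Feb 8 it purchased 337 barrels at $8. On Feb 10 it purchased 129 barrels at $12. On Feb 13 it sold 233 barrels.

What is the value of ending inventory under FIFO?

Ending inventory = $2,828

Feb 4, 288 sold [FIFO — oldest first]: 36 @ $13 + 252 @ $11 = $3,240
Feb 7, 152 sold [FIFO — oldest first]: 146 @ $11 + 6 @ $13 = $1,684
Feb 13, 233 sold [FIFO — oldest first]: 56 @ $13 + 177 @ $8 = $2,144
Total COGS = $3,240 + $1,684 + $2,144 = $7,068
Ending inventory: 160 @ $8 + 129 @ $12 = $2,828
Check: goods available $9,896 = COGS $7,068 + ending $2,828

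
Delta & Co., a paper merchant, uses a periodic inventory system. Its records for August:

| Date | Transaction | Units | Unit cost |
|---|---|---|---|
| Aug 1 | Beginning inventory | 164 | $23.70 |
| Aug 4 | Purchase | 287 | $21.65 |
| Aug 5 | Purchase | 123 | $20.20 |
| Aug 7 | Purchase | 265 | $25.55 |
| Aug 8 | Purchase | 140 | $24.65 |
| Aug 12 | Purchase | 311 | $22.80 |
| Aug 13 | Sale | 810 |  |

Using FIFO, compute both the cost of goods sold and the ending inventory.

COGS = $18,614.75; ending inventory = $11,282.75

Aug 13, 810 sold [FIFO — oldest first]: 164 @ $23.70 + 287 @ $21.65 + 123 @ $20.20 + 236 @ $25.55 = $18,614.75
Ending inventory: 29 @ $25.55 + 140 @ $24.65 + 311 @ $22.80 = $11,282.75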